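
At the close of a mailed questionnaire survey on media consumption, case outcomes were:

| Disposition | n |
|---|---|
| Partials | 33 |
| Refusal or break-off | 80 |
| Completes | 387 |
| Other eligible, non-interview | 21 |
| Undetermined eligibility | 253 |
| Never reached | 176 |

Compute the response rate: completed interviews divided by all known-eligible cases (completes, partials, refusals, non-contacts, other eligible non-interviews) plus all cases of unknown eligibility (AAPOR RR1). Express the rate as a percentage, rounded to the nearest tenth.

Top → 387
Denominator → 387 + 33 + 80 + 176 + 21 + 253 = 950
RR1 = 387 / 950 = 0.4074

40.7%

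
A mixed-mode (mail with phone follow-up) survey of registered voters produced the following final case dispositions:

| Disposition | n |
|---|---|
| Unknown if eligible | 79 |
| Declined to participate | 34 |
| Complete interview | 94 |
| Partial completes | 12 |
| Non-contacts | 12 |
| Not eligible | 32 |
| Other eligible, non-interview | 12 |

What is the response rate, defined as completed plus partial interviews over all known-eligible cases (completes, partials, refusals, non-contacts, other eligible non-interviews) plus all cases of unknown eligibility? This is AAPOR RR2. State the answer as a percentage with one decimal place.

43.6%

Num = 94 + 12 = 106
Base = 94 + 12 + 34 + 12 + 12 + 79 = 243
RR2 = 106 / 243 = 0.4362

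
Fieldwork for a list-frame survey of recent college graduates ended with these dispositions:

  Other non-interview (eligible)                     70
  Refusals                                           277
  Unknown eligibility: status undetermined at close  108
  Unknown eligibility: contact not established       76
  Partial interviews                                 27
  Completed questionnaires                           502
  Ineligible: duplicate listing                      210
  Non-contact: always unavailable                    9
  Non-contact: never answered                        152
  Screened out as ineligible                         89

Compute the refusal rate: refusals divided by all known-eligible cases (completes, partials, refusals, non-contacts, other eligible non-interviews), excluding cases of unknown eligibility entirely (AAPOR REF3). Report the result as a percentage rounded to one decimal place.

Non-contacts = 152 + 9 = 161
Unknown eligibility = 76 + 108 = 184
Out of scope = 89 + 210 = 299
Top → 277
Denom → 502 + 27 + 277 + 161 + 70 = 1037
REF3 = 277 / 1037 = 0.2671

26.7%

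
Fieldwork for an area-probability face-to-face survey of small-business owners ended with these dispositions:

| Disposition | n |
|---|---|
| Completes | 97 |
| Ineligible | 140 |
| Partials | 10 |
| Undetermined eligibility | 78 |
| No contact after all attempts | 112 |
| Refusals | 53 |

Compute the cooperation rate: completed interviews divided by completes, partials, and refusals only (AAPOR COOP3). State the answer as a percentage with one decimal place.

Top: 97
Base: 97 + 10 + 53 = 160
COOP3 = 97 / 160 = 0.6062

60.6%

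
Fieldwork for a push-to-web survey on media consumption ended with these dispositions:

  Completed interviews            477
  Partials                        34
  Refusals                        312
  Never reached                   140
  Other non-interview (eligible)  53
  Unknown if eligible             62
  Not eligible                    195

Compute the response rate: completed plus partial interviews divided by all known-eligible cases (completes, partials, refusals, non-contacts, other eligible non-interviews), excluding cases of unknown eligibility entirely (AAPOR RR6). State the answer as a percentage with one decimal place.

Numerator: 477 + 34 = 511
Denom: 477 + 34 + 312 + 140 + 53 = 1016
RR6 = 511 / 1016 = 0.5030

50.3%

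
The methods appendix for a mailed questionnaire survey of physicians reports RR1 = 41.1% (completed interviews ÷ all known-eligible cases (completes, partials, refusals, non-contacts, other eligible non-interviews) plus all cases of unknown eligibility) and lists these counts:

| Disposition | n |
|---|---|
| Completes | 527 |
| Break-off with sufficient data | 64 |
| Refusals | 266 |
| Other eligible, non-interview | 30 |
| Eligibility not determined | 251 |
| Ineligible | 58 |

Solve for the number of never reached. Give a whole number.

RR1 = 527 / D = 0.411
D = 527 / 0.411 = 1282.2
Rest of base = 1138
never reached = 1282.2 − 1138 ≈ 144

144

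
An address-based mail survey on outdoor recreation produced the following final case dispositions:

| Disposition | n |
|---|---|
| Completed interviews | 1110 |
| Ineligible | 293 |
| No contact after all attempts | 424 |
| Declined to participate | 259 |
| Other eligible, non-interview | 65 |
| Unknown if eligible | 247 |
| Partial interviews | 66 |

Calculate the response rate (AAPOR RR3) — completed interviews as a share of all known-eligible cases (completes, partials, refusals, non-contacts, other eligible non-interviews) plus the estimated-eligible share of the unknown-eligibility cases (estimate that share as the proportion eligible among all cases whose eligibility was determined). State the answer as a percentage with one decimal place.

51.9%

Top → 1110
Eligible (known) → 1110 + 66 + 259 + 424 + 65 = 1924
e = 1924 / (1924 + 293) = 1924 / 2217 = 0.8678
Eligible share of unknowns → 0.8678 × 247 = 214.35
Base → 1924 + 214.35 = 2138.35
RR3 = 1110 / 2138.35 = 0.5191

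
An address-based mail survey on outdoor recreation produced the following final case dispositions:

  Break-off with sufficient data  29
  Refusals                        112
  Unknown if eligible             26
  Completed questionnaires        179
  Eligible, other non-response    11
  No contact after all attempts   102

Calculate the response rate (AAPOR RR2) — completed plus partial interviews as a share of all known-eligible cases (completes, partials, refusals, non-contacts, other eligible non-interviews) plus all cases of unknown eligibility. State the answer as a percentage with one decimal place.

Numerator = 179 + 29 = 208
Base = 179 + 29 + 112 + 102 + 11 + 26 = 459
RR2 = 208 / 459 = 0.4532

45.3%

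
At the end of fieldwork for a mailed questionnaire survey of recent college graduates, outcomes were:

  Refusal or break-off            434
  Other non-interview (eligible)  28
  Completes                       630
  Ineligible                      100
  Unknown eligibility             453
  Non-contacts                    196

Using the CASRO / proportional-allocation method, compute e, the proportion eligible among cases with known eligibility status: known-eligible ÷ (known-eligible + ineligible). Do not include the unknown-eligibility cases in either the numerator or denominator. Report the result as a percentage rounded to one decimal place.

92.8%

Known eligible = 630 + 434 + 196 + 28 = 1288
e = 1288 / (1288 + 100) = 1288 / 1388 = 0.9280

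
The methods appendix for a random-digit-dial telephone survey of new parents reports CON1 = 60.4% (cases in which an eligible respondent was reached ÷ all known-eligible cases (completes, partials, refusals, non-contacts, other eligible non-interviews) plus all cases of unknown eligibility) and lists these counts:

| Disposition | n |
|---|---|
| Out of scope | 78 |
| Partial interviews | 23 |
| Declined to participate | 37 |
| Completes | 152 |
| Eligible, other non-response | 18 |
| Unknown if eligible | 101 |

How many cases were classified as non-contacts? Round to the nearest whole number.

Top: 152 + 23 + 37 + 18 = 230
CON1 = 230 / D = 0.604
D = 230 / 0.604 = 380.8
Rest of base = 331
non-contacts = 380.8 − 331 ≈ 50

50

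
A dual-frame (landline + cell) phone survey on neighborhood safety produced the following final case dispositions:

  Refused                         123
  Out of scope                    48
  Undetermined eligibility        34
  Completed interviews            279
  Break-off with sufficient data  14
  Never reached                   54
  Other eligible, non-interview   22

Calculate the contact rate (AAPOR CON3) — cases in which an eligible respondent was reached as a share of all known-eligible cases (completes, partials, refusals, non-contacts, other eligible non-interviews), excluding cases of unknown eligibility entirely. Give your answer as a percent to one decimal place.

Top = 279 + 14 + 123 + 22 = 438
Denom = 279 + 14 + 123 + 54 + 22 = 492
CON3 = 438 / 492 = 0.8902

89.0%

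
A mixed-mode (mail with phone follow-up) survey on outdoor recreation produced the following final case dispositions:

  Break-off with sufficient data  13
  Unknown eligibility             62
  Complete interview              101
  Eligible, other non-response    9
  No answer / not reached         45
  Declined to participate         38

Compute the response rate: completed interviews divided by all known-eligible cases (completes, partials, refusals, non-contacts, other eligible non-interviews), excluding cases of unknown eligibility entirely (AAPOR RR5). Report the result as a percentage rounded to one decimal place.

Top = 101
Denom = 101 + 13 + 38 + 45 + 9 = 206
RR5 = 101 / 206 = 0.4903

49.0%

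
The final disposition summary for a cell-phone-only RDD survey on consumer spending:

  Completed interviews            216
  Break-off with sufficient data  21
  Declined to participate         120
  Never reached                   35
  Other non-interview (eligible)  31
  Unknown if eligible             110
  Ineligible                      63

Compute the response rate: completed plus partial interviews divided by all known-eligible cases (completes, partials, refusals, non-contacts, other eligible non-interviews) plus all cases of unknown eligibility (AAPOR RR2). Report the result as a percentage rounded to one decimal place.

Num: 216 + 21 = 237
Base: 216 + 21 + 120 + 35 + 31 + 110 = 533
RR2 = 237 / 533 = 0.4447

44.5%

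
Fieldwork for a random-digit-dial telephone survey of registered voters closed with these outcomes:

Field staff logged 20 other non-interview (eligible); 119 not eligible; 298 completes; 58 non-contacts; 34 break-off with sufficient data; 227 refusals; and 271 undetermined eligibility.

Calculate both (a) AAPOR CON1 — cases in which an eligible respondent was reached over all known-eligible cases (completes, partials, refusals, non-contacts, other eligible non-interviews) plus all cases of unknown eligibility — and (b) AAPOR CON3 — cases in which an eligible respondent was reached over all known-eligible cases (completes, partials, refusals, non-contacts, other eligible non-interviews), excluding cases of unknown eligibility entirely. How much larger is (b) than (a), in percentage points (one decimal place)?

Numerator = 298 + 34 + 227 + 20 = 579
Base = 298 + 34 + 227 + 58 + 20 + 271 = 908
CON1 = 579 / 908 = 0.6377
Base = 298 + 34 + 227 + 58 + 20 = 637
CON3 = 579 / 637 = 0.9089
Difference = 90.89 − 63.77 = 27.12 percentage points

27.1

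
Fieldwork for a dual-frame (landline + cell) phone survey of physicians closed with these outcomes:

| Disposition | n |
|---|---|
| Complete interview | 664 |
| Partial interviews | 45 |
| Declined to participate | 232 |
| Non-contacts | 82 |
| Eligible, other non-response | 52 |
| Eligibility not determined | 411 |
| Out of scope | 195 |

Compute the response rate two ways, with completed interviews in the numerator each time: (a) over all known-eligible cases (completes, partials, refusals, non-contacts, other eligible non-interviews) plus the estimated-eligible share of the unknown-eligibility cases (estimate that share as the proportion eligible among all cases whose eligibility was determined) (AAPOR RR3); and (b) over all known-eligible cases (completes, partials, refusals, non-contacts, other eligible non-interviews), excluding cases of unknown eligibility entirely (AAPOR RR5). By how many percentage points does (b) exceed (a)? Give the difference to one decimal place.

Top: 664
Eligible (known): 664 + 45 + 232 + 82 + 52 = 1075
e = 1075 / (1075 + 195) = 1075 / 1270 = 0.8465
Eligible share of unknowns: 0.8465 × 411 = 347.91
Base: 1075 + 347.91 = 1422.91
RR3 = 664 / 1422.91 = 0.4666
Base: 664 + 45 + 232 + 82 + 52 = 1075
RR5 = 664 / 1075 = 0.6177
Difference = 61.77 − 46.66 = 15.11 percentage points

15.1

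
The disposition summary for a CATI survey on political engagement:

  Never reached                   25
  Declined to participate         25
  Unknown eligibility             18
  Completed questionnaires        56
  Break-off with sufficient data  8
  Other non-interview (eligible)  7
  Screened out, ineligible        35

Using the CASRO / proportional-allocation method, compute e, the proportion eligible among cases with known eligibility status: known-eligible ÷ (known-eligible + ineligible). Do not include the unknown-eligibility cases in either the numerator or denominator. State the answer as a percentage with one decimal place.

Determined eligible = 56 + 8 + 25 + 25 + 7 = 121
e = 121 / (121 + 35) = 121 / 156 = 0.7756

77.6%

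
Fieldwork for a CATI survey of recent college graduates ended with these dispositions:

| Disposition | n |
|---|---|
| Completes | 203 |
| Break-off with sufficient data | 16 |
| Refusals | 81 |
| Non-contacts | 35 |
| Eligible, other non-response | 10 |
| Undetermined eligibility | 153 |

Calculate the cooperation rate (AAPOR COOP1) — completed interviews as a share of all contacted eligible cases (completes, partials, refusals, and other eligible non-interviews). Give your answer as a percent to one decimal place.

65.5%

Top: 203
Denominator: 203 + 16 + 81 + 10 = 310
COOP1 = 203 / 310 = 0.6548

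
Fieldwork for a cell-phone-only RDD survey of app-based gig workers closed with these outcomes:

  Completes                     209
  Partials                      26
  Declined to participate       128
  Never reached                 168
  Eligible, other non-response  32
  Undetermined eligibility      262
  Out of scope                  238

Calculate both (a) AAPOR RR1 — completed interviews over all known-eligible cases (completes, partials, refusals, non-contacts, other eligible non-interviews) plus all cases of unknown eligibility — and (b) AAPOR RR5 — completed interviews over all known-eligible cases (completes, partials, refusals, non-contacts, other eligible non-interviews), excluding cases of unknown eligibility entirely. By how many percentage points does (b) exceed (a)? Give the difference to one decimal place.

11.8

Numerator = 209
Base = 209 + 26 + 128 + 168 + 32 + 262 = 825
RR1 = 209 / 825 = 0.2533
Base = 209 + 26 + 128 + 168 + 32 = 563
RR5 = 209 / 563 = 0.3712
Difference = 37.12 − 25.33 = 11.79 percentage points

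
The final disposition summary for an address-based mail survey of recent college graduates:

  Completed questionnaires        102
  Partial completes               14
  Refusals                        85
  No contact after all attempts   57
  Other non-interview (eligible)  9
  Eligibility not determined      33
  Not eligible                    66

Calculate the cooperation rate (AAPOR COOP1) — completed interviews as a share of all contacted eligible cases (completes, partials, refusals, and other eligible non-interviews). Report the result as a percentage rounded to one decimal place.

Numerator = 102
Denom = 102 + 14 + 85 + 9 = 210
COOP1 = 102 / 210 = 0.4857

48.6%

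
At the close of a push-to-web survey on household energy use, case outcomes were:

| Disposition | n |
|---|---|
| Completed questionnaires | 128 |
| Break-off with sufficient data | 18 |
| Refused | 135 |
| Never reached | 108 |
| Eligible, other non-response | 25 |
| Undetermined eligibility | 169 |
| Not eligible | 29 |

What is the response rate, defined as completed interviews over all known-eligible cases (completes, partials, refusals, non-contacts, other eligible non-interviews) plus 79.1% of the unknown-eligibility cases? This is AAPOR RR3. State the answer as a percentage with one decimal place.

23.4%

Num → 128
Determined eligible → 128 + 18 + 135 + 108 + 25 = 414
Eligible share of unknowns → 0.7910 × 169 = 133.68
Denominator → 414 + 133.68 = 547.68
RR3 = 128 / 547.68 = 0.2337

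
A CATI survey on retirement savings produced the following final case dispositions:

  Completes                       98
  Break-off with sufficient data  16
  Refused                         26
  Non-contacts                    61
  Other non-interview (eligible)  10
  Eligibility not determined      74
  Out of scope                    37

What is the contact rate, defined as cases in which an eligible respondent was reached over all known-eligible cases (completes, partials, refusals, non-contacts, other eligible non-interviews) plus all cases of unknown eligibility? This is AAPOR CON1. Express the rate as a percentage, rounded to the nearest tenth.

52.6%

Num = 98 + 16 + 26 + 10 = 150
Denominator = 98 + 16 + 26 + 61 + 10 + 74 = 285
CON1 = 150 / 285 = 0.5263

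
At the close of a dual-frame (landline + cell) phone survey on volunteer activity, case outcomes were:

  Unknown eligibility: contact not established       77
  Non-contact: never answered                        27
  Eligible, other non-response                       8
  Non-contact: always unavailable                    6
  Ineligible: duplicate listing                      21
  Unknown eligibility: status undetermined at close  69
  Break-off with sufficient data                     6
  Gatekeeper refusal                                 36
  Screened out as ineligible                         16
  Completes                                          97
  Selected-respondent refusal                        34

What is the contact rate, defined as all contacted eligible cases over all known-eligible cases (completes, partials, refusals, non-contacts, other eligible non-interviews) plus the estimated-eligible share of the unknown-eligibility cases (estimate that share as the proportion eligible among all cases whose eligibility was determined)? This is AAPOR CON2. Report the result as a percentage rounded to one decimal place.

Refused = 36 + 34 = 70
No answer / not reached = 27 + 6 = 33
Undetermined eligibility = 77 + 69 = 146
Not eligible = 16 + 21 = 37
Top → 97 + 6 + 70 + 8 = 181
Known eligible → 97 + 6 + 70 + 33 + 8 = 214
e = 214 / (214 + 37) = 214 / 251 = 0.8526
Estimated eligible among unknowns → 0.8526 × 146 = 124.48
Denom → 214 + 124.48 = 338.48
CON2 = 181 / 338.48 = 0.5347

53.5%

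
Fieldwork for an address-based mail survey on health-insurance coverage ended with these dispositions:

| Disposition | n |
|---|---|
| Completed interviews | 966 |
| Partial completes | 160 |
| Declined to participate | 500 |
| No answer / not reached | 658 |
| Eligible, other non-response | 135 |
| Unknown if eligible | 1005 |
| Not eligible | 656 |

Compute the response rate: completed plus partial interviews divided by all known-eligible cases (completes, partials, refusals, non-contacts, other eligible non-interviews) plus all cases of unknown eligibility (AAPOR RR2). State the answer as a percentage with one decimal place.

32.9%

Num: 966 + 160 = 1126
Denom: 966 + 160 + 500 + 658 + 135 + 1005 = 3424
RR2 = 1126 / 3424 = 0.3289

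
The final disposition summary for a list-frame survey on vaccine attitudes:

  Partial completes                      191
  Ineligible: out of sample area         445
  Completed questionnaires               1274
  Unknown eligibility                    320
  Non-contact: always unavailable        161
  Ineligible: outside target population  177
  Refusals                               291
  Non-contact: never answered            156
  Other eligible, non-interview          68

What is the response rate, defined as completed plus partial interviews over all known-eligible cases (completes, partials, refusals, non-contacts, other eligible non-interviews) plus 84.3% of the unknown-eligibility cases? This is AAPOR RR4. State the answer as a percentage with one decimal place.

Non-contacts = 156 + 161 = 317
Out of scope = 177 + 445 = 622
Numerator → 1274 + 191 = 1465
Eligible (known) → 1274 + 191 + 291 + 317 + 68 = 2141
Eligible share of unknowns → 0.8430 × 320 = 269.76
Denominator → 2141 + 269.76 = 2410.76
RR4 = 1465 / 2410.76 = 0.6077

60.8%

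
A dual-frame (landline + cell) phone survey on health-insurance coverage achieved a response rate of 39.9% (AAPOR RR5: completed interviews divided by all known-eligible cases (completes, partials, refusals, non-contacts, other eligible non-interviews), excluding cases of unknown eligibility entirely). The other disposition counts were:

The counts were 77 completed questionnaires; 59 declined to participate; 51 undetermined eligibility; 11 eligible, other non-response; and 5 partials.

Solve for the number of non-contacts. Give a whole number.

RR5 = 77 / D = 0.399
D = 77 / 0.399 = 193.0
Remaining denominator categories sum to 152
non-contacts = 193.0 − 152 ≈ 41

41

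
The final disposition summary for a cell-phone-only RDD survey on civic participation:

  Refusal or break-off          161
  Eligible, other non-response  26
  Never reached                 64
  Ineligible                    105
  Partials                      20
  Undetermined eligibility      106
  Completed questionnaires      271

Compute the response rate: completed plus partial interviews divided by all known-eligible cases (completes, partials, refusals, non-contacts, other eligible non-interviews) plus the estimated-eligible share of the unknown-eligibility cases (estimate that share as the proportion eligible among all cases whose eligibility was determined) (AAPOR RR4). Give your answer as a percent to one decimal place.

46.1%

Top: 271 + 20 = 291
Eligible (known): 271 + 20 + 161 + 64 + 26 = 542
e = 542 / (542 + 105) = 542 / 647 = 0.8377
Eligible share of unknowns: 0.8377 × 106 = 88.80
Denom: 542 + 88.80 = 630.80
RR4 = 291 / 630.80 = 0.4613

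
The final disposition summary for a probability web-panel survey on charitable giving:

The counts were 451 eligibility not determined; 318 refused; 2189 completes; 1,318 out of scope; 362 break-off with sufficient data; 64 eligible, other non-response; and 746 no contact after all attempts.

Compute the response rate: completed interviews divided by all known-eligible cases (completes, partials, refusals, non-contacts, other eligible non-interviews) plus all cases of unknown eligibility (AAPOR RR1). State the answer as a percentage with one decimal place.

Top: 2189
Denom: 2189 + 362 + 318 + 746 + 64 + 451 = 4130
RR1 = 2189 / 4130 = 0.5300

53.0%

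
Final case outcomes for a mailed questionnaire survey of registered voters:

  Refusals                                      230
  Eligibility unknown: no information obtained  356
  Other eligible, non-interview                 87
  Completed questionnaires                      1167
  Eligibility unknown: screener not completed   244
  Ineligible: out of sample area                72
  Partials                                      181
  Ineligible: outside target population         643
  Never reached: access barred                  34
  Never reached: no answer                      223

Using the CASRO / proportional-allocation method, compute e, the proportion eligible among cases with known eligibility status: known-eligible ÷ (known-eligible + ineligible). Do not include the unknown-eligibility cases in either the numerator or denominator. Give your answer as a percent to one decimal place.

72.9%

No contact after all attempts = 223 + 34 = 257
Undetermined eligibility = 244 + 356 = 600
Screened out, ineligible = 643 + 72 = 715
Eligible (known): 1167 + 181 + 230 + 257 + 87 = 1922
e = 1922 / (1922 + 715) = 1922 / 2637 = 0.7289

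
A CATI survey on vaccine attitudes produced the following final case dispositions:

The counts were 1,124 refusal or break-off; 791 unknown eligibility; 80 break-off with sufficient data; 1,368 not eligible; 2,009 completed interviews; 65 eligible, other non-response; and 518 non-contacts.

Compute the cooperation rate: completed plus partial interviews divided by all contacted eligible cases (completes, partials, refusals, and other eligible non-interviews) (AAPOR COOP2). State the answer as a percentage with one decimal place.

Top = 2009 + 80 = 2089
Base = 2009 + 80 + 1124 + 65 = 3278
COOP2 = 2089 / 3278 = 0.6373

63.7%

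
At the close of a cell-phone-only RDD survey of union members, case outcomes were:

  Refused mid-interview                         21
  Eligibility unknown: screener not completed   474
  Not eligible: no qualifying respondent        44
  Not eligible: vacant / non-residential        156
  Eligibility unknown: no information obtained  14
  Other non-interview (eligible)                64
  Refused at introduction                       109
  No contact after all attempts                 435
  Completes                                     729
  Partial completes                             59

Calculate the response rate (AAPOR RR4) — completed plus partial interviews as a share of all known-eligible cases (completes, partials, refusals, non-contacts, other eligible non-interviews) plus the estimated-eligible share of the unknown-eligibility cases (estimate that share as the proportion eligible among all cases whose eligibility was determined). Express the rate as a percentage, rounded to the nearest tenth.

42.7%

Declined to participate = 109 + 21 = 130
Eligibility not determined = 474 + 14 = 488
Screened out, ineligible = 44 + 156 = 200
Top → 729 + 59 = 788
Eligible (known) → 729 + 59 + 130 + 435 + 64 = 1417
e = 1417 / (1417 + 200) = 1417 / 1617 = 0.8763
e × U → 0.8763 × 488 = 427.63
Denom → 1417 + 427.63 = 1844.63
RR4 = 788 / 1844.63 = 0.4272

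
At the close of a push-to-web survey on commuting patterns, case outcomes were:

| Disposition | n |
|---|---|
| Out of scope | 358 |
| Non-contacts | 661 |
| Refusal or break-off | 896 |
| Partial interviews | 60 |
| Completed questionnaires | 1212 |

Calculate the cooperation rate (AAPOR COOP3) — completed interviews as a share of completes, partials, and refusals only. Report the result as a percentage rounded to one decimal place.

55.9%

Numerator = 1212
Base = 1212 + 60 + 896 = 2168
COOP3 = 1212 / 2168 = 0.5590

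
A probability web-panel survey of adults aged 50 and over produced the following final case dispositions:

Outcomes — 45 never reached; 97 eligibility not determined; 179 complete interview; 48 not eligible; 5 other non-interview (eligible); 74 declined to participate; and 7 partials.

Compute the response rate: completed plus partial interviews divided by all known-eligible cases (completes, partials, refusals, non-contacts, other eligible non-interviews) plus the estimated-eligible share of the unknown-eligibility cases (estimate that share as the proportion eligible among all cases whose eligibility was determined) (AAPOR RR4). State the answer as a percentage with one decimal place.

47.2%

Numerator = 179 + 7 = 186
Known eligible = 179 + 7 + 74 + 45 + 5 = 310
e = 310 / (310 + 48) = 310 / 358 = 0.8659
Estimated eligible among unknowns = 0.8659 × 97 = 83.99
Denominator = 310 + 83.99 = 393.99
RR4 = 186 / 393.99 = 0.4721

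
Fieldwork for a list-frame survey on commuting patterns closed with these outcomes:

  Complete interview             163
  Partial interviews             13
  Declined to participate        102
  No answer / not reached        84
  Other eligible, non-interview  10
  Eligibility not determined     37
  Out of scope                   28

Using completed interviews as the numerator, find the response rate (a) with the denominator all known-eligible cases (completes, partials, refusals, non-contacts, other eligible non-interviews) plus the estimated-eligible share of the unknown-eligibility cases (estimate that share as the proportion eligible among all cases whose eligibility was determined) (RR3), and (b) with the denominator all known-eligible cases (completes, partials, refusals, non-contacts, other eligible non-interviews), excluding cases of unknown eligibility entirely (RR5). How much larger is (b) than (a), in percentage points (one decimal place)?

Top → 163
Determined eligible → 163 + 13 + 102 + 84 + 10 = 372
e = 372 / (372 + 28) = 372 / 400 = 0.9300
e × U → 0.9300 × 37 = 34.41
Base → 372 + 34.41 = 406.41
RR3 = 163 / 406.41 = 0.4011
Base → 163 + 13 + 102 + 84 + 10 = 372
RR5 = 163 / 372 = 0.4382
Difference = 43.82 − 40.11 = 3.71 percentage points

3.7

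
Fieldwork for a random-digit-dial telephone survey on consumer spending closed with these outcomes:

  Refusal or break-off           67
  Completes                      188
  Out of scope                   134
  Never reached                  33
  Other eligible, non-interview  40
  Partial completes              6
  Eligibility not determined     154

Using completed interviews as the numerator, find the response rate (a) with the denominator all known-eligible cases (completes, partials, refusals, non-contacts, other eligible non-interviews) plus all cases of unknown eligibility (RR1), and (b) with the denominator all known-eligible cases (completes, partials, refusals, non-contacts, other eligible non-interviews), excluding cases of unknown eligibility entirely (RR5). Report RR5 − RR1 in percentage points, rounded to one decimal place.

Top = 188
Base = 188 + 6 + 67 + 33 + 40 + 154 = 488
RR1 = 188 / 488 = 0.3852
Base = 188 + 6 + 67 + 33 + 40 = 334
RR5 = 188 / 334 = 0.5629
Difference = 56.29 − 38.52 = 17.77 percentage points

17.8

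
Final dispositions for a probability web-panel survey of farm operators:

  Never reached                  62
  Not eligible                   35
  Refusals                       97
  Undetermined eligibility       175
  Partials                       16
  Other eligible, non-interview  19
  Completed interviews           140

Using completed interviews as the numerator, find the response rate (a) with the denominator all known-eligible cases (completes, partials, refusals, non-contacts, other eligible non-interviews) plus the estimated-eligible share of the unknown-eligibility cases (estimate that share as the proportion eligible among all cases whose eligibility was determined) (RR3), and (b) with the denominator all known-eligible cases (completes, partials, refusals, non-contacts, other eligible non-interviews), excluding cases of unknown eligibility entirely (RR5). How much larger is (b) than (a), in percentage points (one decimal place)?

Numerator: 140
Known eligible: 140 + 16 + 97 + 62 + 19 = 334
e = 334 / (334 + 35) = 334 / 369 = 0.9051
e × U: 0.9051 × 175 = 158.39
Denominator: 334 + 158.39 = 492.39
RR3 = 140 / 492.39 = 0.2843
Denominator: 140 + 16 + 97 + 62 + 19 = 334
RR5 = 140 / 334 = 0.4192
Difference = 41.92 − 28.43 = 13.49 percentage points

13.5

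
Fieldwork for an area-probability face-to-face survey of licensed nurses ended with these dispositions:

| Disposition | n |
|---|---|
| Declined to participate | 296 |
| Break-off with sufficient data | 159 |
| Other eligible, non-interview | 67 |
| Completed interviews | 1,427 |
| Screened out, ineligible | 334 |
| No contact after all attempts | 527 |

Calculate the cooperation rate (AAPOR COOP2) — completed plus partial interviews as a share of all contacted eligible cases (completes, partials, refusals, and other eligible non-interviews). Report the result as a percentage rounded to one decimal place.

81.4%

Numerator = 1427 + 159 = 1586
Denominator = 1427 + 159 + 296 + 67 = 1949
COOP2 = 1586 / 1949 = 0.8138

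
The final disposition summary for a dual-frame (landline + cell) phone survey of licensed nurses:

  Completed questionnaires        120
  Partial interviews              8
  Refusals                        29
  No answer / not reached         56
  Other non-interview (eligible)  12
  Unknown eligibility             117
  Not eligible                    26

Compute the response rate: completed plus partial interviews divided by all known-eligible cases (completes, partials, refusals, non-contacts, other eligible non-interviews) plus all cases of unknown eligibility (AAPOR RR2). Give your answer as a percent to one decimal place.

Num = 120 + 8 = 128
Base = 120 + 8 + 29 + 56 + 12 + 117 = 342
RR2 = 128 / 342 = 0.3743

37.4%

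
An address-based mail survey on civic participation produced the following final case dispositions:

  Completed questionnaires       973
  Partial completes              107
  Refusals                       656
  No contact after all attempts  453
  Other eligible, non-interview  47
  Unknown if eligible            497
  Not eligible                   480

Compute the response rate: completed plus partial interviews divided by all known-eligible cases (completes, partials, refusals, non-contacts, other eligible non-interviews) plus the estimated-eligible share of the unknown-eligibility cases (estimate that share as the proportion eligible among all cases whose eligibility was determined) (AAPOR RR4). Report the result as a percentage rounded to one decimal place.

40.8%

Top → 973 + 107 = 1080
Determined eligible → 973 + 107 + 656 + 453 + 47 = 2236
e = 2236 / (2236 + 480) = 2236 / 2716 = 0.8233
Estimated eligible among unknowns → 0.8233 × 497 = 409.18
Denom → 2236 + 409.18 = 2645.18
RR4 = 1080 / 2645.18 = 0.4083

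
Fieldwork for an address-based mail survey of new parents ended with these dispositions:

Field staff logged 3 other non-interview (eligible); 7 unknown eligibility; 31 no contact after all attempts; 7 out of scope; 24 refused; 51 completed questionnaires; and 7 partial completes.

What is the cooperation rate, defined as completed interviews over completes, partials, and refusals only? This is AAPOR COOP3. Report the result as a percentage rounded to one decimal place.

Num → 51
Denom → 51 + 7 + 24 = 82
COOP3 = 51 / 82 = 0.6220

62.2%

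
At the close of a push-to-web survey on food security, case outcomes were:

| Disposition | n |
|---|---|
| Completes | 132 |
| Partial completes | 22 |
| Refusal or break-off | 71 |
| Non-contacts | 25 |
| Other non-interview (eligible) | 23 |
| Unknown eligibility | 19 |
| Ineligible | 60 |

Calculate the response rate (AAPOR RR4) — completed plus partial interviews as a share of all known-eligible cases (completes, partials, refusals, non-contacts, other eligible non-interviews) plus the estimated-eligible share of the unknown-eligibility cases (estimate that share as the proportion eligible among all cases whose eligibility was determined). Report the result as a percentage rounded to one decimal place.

Num = 132 + 22 = 154
Known eligible = 132 + 22 + 71 + 25 + 23 = 273
e = 273 / (273 + 60) = 273 / 333 = 0.8198
Estimated eligible among unknowns = 0.8198 × 19 = 15.58
Denom = 273 + 15.58 = 288.58
RR4 = 154 / 288.58 = 0.5336

53.4%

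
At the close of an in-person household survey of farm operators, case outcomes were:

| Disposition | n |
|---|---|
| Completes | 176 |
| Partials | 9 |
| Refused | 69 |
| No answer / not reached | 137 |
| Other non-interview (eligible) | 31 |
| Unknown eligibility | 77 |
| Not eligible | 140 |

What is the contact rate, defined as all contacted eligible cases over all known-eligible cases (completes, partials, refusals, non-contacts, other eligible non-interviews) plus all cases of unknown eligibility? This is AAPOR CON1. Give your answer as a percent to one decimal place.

Numerator: 176 + 9 + 69 + 31 = 285
Denominator: 176 + 9 + 69 + 137 + 31 + 77 = 499
CON1 = 285 / 499 = 0.5711

57.1%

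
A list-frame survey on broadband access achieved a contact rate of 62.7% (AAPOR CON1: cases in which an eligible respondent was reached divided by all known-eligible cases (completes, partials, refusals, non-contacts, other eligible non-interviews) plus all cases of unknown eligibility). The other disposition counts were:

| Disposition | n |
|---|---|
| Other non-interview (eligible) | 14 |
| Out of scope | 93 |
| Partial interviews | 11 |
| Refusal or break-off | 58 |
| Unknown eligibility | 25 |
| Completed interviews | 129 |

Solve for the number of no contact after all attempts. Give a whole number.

Top → 129 + 11 + 58 + 14 = 212
CON1 = 212 / D = 0.627
D = 212 / 0.627 = 338.1
Rest of base = 237
no contact after all attempts = 338.1 − 237 ≈ 101

101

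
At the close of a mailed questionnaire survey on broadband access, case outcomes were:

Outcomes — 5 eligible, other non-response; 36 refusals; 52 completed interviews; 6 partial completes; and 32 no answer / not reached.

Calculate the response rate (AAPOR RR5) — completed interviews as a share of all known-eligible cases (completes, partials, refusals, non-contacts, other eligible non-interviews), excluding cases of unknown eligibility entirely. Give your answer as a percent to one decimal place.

Numerator → 52
Base → 52 + 6 + 36 + 32 + 5 = 131
RR5 = 52 / 131 = 0.3969

39.7%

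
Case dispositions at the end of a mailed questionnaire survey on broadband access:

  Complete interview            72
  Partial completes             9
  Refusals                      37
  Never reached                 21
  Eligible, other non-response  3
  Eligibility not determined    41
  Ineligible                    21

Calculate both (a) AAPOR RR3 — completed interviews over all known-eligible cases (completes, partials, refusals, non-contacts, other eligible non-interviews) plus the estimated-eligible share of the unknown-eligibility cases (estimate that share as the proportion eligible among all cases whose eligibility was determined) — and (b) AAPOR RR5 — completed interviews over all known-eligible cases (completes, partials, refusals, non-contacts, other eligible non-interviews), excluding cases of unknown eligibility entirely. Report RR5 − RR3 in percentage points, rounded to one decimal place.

Numerator: 72
Known eligible: 72 + 9 + 37 + 21 + 3 = 142
e = 142 / (142 + 21) = 142 / 163 = 0.8712
Eligible share of unknowns: 0.8712 × 41 = 35.72
Base: 142 + 35.72 = 177.72
RR3 = 72 / 177.72 = 0.4051
Base: 72 + 9 + 37 + 21 + 3 = 142
RR5 = 72 / 142 = 0.5070
Difference = 50.70 − 40.51 = 10.19 percentage points

10.2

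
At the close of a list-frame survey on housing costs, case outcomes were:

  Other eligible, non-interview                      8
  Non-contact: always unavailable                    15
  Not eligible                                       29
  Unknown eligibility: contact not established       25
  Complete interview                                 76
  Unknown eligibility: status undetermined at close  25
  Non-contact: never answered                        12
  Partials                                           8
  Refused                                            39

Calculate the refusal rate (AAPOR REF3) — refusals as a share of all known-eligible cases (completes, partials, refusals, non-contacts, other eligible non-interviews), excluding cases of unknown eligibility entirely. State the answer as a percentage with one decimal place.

Non-contacts = 12 + 15 = 27
Eligibility not determined = 25 + 25 = 50
Numerator = 39
Denominator = 76 + 8 + 39 + 27 + 8 = 158
REF3 = 39 / 158 = 0.2468

24.7%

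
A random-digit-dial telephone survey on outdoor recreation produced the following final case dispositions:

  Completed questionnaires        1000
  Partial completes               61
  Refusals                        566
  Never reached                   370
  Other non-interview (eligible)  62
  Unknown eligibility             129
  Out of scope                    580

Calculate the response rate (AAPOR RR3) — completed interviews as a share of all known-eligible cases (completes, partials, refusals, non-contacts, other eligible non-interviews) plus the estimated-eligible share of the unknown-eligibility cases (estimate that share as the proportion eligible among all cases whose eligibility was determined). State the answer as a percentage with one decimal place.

Top → 1000
Eligible (known) → 1000 + 61 + 566 + 370 + 62 = 2059
e = 2059 / (2059 + 580) = 2059 / 2639 = 0.7802
Eligible share of unknowns → 0.7802 × 129 = 100.65
Denominator → 2059 + 100.65 = 2159.65
RR3 = 1000 / 2159.65 = 0.4630

46.3%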